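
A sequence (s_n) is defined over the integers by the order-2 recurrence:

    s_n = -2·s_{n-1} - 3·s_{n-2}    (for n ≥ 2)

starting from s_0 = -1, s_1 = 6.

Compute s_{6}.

27

s_2 = -2·6 + -3·-1 = -9
s_3 = -2·-9 + -3·6 = 0
s_4 = -2·0 + -3·-9 = 27
s_5 = -2·27 + -3·0 = -54
s_6 = -2·-54 + -3·27 = 27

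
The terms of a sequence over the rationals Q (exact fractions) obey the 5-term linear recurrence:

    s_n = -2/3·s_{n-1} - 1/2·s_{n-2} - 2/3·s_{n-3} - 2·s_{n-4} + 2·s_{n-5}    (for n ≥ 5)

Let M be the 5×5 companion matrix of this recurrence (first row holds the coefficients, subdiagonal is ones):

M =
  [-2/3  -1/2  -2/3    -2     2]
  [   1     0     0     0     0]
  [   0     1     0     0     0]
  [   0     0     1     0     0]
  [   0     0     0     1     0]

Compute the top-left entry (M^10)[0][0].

39943151/1889568

(M^10)[0][0] is the top entry after applying M 10 times to the unit state (1, 0, 0, 0, 0). Equivalently it is h_{14} for the auxiliary sequence (h_n) obeying the same recurrence with h_4 = 1 and h_i = 0 for 0 ≤ i < 4:
h_5 = -2/3·1 + -1/2·0 + -2/3·0 + -2·0 + 2·0 = -2/3
h_6 = -2/3·-2/3 + -1/2·1 + -2/3·0 + -2·0 + 2·0 = -1/18
h_7 = -2/3·-1/18 + -1/2·-2/3 + -2/3·1 + -2·0 + 2·0 = -8/27
h_8 = -2/3·-8/27 + -1/2·-1/18 + -2/3·-2/3 + -2·1 + 2·0 = -431/324
h_9 = -2/3·-431/324 + -1/2·-8/27 + -2/3·-1/18 + -2·-2/3 + 2·1 = 2141/486
h_10 = -2/3·2141/486 + -1/2·-431/324 + -2/3·-8/27 + -2·-1/18 + 2·-2/3 = -19225/5832
h_11 = -2/3·-19225/5832 + -1/2·2141/486 + -2/3·-431/324 + -2·-8/27 + 2·-1/18 = 5963/4374
h_12 = -2/3·5963/4374 + -1/2·-19225/5832 + -2/3·2141/486 + -2·-431/324 + 2·-8/27 = -13607/104976
h_13 = -2/3·-13607/104976 + -1/2·5963/4374 + -2/3·-19225/5832 + -2·2141/486 + 2·-431/324 = -1553977/157464
h_14 = -2/3·-1553977/157464 + -1/2·-13607/104976 + -2/3·5963/4374 + -2·-19225/5832 + 2·2141/486 = 39943151/1889568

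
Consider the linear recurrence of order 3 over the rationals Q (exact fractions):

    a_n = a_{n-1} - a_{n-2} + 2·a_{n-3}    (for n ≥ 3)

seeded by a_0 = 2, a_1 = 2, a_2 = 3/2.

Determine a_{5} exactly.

11/2

a_3 = 1·3/2 + -1·2 + 2·2 = 7/2
a_4 = 1·7/2 + -1·3/2 + 2·2 = 6
a_5 = 1·6 + -1·7/2 + 2·3/2 = 11/2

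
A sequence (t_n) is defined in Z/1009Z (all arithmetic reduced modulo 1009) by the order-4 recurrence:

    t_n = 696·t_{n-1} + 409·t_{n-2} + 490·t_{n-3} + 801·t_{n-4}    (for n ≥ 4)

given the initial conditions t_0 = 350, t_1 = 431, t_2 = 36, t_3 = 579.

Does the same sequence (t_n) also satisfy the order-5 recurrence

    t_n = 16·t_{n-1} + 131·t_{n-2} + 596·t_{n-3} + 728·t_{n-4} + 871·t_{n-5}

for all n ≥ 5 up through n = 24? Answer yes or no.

Terms t_0..t_24: 350, 431, 36, 579, 139, 216, 98, 303, 982, 264, 105, 875, 910, 971, 947, 379, 256, 948, 532, 439, 70, 166, 406, 848, 707
n=5: candidate gives 748, actual t_5 = 216 ✗

no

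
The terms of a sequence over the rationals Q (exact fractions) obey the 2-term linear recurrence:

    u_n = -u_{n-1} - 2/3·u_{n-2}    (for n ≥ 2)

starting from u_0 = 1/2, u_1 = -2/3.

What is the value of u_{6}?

-1/27

u_2 = -1·-2/3 + -2/3·1/2 = 1/3
u_3 = -1·1/3 + -2/3·-2/3 = 1/9
u_4 = -1·1/9 + -2/3·1/3 = -1/3
u_5 = -1·-1/3 + -2/3·1/9 = 7/27
u_6 = -1·7/27 + -2/3·-1/3 = -1/27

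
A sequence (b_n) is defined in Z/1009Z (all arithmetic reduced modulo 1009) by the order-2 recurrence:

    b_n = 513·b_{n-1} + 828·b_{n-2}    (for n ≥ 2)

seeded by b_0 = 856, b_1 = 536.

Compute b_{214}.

814

b_2 = 513·536 + 828·856 = 970
b_3 = 513·970 + 828·536 = 21
b_4 = 513·21 + 828·970 = 679
b_5 = 513·679 + 828·21 = 457
b_6 = 513·457 + 828·679 = 552
b_7 = 513·552 + 828·457 = 677
Continuing the recurrence:
  b_8 = 184;  b_9 = 107;  b_10 = 398;  b_11 = 160;  b_12 = 961;  b_13 = 902
  b_14 = 211;  b_15 = 476;  b_16 = 161;  b_17 = 473;  b_18 = 609;  b_19 = 788
  b_20 = 396;  b_21 = 989;  b_22 = 802;  b_23 = 347;  b_24 = 561;  b_25 = 988
  b_26 = 694;  b_27 = 619;  b_28 = 223;  b_29 = 342;  b_30 = 886;  b_31 = 115
  b_32 = 538;  b_33 = 911;  b_34 = 671;  b_35 = 739;  b_36 = 361;  b_37 = 984
  b_38 = 536;  b_39 = 0;  b_40 = 857;  b_41 = 726;  b_42 = 386;  b_43 = 18
  b_44 = 917;  b_45 = 1005;  b_46 = 474;  b_47 = 717;  b_48 = 516;  b_49 = 734
  b_50 = 626;  b_51 = 610;  b_52 = 851;  b_53 = 246;  b_54 = 419;  b_55 = 909
  b_56 = 1004;  b_57 = 400;  b_58 = 269;  b_59 = 12;  b_60 = 854;  b_61 = 42
  b_62 = 160;  b_63 = 821;  b_64 = 721;  b_65 = 301;  b_66 = 705;  b_67 = 448
  b_68 = 310;  b_69 = 249;  b_70 = 997;  b_71 = 234;  b_72 = 125;  b_73 = 582
  b_74 = 484;  b_75 = 681;  b_76 = 418;  b_77 = 363;  b_78 = 580;  b_79 = 776
  b_80 = 498;  b_81 = 1001;  b_82 = 604;  b_83 = 528;  b_84 = 100;  b_85 = 128
  b_86 = 141;  b_87 = 733;  b_88 = 385;  b_89 = 256;  b_90 = 94;  b_91 = 877
  b_92 = 26;  b_93 = 906;  b_94 = 977;  b_95 = 209;  b_96 = 1;  b_97 = 17
  b_98 = 468;  b_99 = 901;  b_100 = 139;  b_101 = 45;  b_102 = 953;  b_103 = 460
  b_104 = 929;  b_105 = 816;  b_106 = 227;  b_107 = 34;  b_108 = 571;  b_109 = 213
  b_110 = 873;  b_111 = 651;  b_112 = 384;  b_113 = 459;  b_114 = 487;  b_115 = 267
  b_116 = 392;  b_117 = 410;  b_118 = 136;  b_119 = 603;  b_120 = 185;  b_121 = 897
  b_122 = 878;  b_123 = 492;  b_124 = 650;  b_125 = 220;  b_126 = 255;  b_127 = 185
  b_128 = 318;  b_129 = 497;  b_130 = 648;  b_131 = 307;  b_132 = 852;  b_133 = 107
  b_134 = 570;  b_135 = 613;  b_136 = 418;  b_137 = 563;  b_138 = 262;  b_139 = 215
  b_140 = 315;  b_141 = 591;  b_142 = 981;  b_143 = 754;  b_144 = 378;  b_145 = 936
  b_146 = 78;  b_147 = 759;  b_148 = 910;  b_149 = 517;  b_150 = 620;  b_151 = 485
  b_152 = 370;  b_153 = 116;  b_154 = 610;  b_155 = 333;  b_156 = 888;  b_157 = 752
  b_158 = 41;  b_159 = 956;  b_160 = 705;  b_161 = 955;  b_162 = 79;  b_163 = 860
  b_164 = 74;  b_165 = 355;  b_166 = 218;  b_167 = 156;  b_168 = 210;  b_169 = 792
  b_170 = 1;  b_171 = 439;  b_172 = 19;  b_173 = 918;  b_174 = 328;  b_175 = 88
  b_176 = 911;  b_177 = 392;  b_178 = 890;  b_179 = 180;  b_180 = 871;  b_181 = 553
  b_182 = 922;  b_183 = 572;  b_184 = 429;  b_185 = 510;  b_186 = 343;  b_187 = 911
  b_188 = 651;  b_189 = 569;  b_190 = 518;  b_191 = 296;  b_192 = 577;  b_193 = 265
  b_194 = 229;  b_195 = 900;  b_196 = 507;  b_197 = 327;  b_198 = 309;  b_199 = 448
  b_200 = 347;  b_201 = 59;  b_202 = 757;  b_203 = 296;  b_204 = 705;  b_205 = 344
  b_206 = 435;  b_207 = 460;  b_208 = 850;  b_209 = 649;  b_210 = 494;  b_211 = 747
  b_212 = 178
b_213 = 513·178 + 828·747 = 503
b_214 = 513·503 + 828·178 = 814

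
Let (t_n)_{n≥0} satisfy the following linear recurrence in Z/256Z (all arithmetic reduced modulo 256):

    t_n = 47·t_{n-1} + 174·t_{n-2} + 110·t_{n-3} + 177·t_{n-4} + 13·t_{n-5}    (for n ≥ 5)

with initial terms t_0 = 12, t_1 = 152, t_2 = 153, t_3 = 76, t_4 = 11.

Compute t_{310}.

116

t_5 = 47·11 + 174·76 + 110·153 + 177·152 + 13·12 = 31
t_6 = 47·31 + 174·11 + 110·76 + 177·153 + 13·152 = 84
t_7 = 47·84 + 174·31 + 110·11 + 177·76 + 13·153 = 137
t_8 = 47·137 + 174·84 + 110·31 + 177·11 + 13·76 = 8
t_9 = 47·8 + 174·137 + 110·84 + 177·31 + 13·11 = 172
t_10 = 47·172 + 174·8 + 110·137 + 177·84 + 13·31 = 137
Continuing the recurrence:
  t_11 = 124;  t_12 = 71;  t_13 = 131;  t_14 = 12;  t_15 = 113;  t_16 = 148
  t_17 = 80;  t_18 = 201;  t_19 = 156;  t_20 = 179;  t_21 = 23;  t_22 = 244
  t_23 = 105;  t_24 = 176;  t_25 = 132;  t_26 = 217;  t_27 = 44;  t_28 = 79
  t_29 = 219;  t_30 = 140;  t_31 = 241;  t_32 = 92;  t_33 = 72;  t_34 = 57
  t_35 = 172;  t_36 = 27;  t_37 = 207;  t_38 = 84;  t_39 = 137;  t_40 = 152
  t_41 = 156;  t_42 = 105;  t_43 = 156;  t_44 = 23;  t_45 = 243;  t_46 = 204
  t_47 = 177;  t_48 = 100;  t_49 = 128;  t_50 = 233;  t_51 = 124;  t_52 = 67
  t_53 = 71;  t_54 = 116;  t_55 = 233;  t_56 = 192;  t_57 = 244;  t_58 = 57
  t_59 = 204;  t_60 = 159;  t_61 = 203;  t_62 = 204;  t_63 = 177;  t_64 = 172
  t_65 = 248;  t_66 = 217;  t_67 = 12;  t_68 = 43;  t_69 = 127;  t_70 = 84
  t_71 = 137;  t_72 = 40;  t_73 = 140;  t_74 = 73;  t_75 = 188;  t_76 = 231
  t_77 = 99;  t_78 = 140;  t_79 = 241;  t_80 = 52;  t_81 = 176;  t_82 = 9
  t_83 = 92;  t_84 = 211;  t_85 = 119;  t_86 = 244;  t_87 = 105;  t_88 = 208
  t_89 = 100;  t_90 = 153;  t_91 = 108;  t_92 = 239;  t_93 = 187;  t_94 = 12
  t_95 = 113;  t_96 = 252;  t_97 = 168;  t_98 = 121;  t_99 = 108;  t_100 = 59
  t_101 = 47;  t_102 = 84;  t_103 = 137;  t_104 = 184;  t_105 = 124;  t_106 = 41
  t_107 = 220;  t_108 = 183;  t_109 = 211;  t_110 = 76;  t_111 = 49;  t_112 = 4
  t_113 = 224;  t_114 = 41;  t_115 = 60;  t_116 = 99;  t_117 = 167;  t_118 = 116
  t_119 = 233;  t_120 = 224;  t_121 = 212;  t_122 = 249;  t_123 = 12;  t_124 = 63
  t_125 = 171;  t_126 = 76;  t_127 = 49;  t_128 = 76;  t_129 = 88;  t_130 = 25
  t_131 = 204;  t_132 = 75;  t_133 = 223;  t_134 = 84;  t_135 = 137;  t_136 = 72
  t_137 = 108;  t_138 = 9;  t_139 = 252;  t_140 = 135;  t_141 = 67;  t_142 = 12
  t_143 = 113;  t_144 = 212;  t_145 = 16;  t_146 = 73;  t_147 = 28;  t_148 = 243
  t_149 = 215;  t_150 = 244;  t_151 = 105;  t_152 = 240;  t_153 = 68;  t_154 = 89
  t_155 = 172;  t_156 = 143;  t_157 = 155;  t_158 = 140;  t_159 = 241;  t_160 = 156
  t_161 = 8;  t_162 = 185;  t_163 = 44;  t_164 = 91;  t_165 = 143;  t_166 = 84
  t_167 = 137;  t_168 = 216;  t_169 = 92;  t_170 = 233;  t_171 = 28;  t_172 = 87
  t_173 = 179;  t_174 = 204;  t_175 = 177;  t_176 = 164;  t_177 = 64;  t_178 = 105
  t_179 = 252;  t_180 = 131;  t_181 = 7;  t_182 = 116;  t_183 = 233;  t_184 = 0
  t_185 = 180;  t_186 = 185;  t_187 = 76;  t_188 = 223;  t_189 = 139;  t_190 = 204
  t_191 = 177;  t_192 = 236;  t_193 = 184;  t_194 = 89;  t_195 = 140;  t_196 = 107
  t_197 = 63;  t_198 = 84;  t_199 = 137;  t_200 = 104;  t_201 = 76;  t_202 = 201
  t_203 = 60;  t_204 = 39;  t_205 = 35;  t_206 = 140;  t_207 = 241;  t_208 = 116
  t_209 = 112;  t_210 = 137;  t_211 = 220;  t_212 = 19;  t_213 = 55;  t_214 = 244
  t_215 = 105;  t_216 = 16;  t_217 = 36;  t_218 = 25;  t_219 = 236;  t_220 = 47
  t_221 = 123;  t_222 = 12;  t_223 = 113;  t_224 = 60;  t_225 = 104;  t_226 = 249
  t_227 = 236;  t_228 = 123;  t_229 = 239;  t_230 = 84;  t_231 = 137;  t_232 = 248
  t_233 = 60;  t_234 = 169;  t_235 = 92;  t_236 = 247;  t_237 = 147;  t_238 = 76
  t_239 = 49;  t_240 = 68;  t_241 = 160;  t_242 = 169;  t_243 = 188;  t_244 = 163
  t_245 = 103;  t_246 = 116;  t_247 = 233;  t_248 = 32;  t_249 = 148;  t_250 = 121
  t_251 = 140;  t_252 = 127;  t_253 = 107;  t_254 = 76;  t_255 = 49;  t_256 = 140
  t_257 = 24;  t_258 = 153;  t_259 = 76;  t_260 = 139;  t_261 = 159;  t_262 = 84
  t_263 = 137;  t_264 = 136;  t_265 = 44;  t_266 = 137;  t_267 = 124;  t_268 = 199
  t_269 = 3;  t_270 = 12;  t_271 = 113;  t_272 = 20;  t_273 = 208;  t_274 = 201
  t_275 = 156;  t_276 = 51;  t_277 = 151;  t_278 = 244;  t_279 = 105;  t_280 = 48
  t_281 = 4;  t_282 = 217;  t_283 = 44;  t_284 = 207;  t_285 = 91;  t_286 = 140
  t_287 = 241;  t_288 = 220;  t_289 = 200;  t_290 = 57;  t_291 = 172;  t_292 = 155
  t_293 = 79;  t_294 = 84;  t_295 = 137;  t_296 = 24;  t_297 = 28;  t_298 = 105
  t_299 = 156;  t_300 = 151;  t_301 = 115;  t_302 = 204;  t_303 = 177;  t_304 = 228
  t_305 = 0;  t_306 = 233;  t_307 = 124;  t_308 = 195
t_309 = 47·195 + 174·124 + 110·233 + 177·0 + 13·228 = 199
t_310 = 47·199 + 174·195 + 110·124 + 177·233 + 13·0 = 116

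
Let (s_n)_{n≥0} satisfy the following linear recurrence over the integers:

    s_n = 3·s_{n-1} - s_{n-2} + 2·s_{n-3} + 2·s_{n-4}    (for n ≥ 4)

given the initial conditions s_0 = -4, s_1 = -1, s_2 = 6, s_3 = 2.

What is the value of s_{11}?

s_4 = 3·2 + -1·6 + 2·-1 + 2·-4 = -10
s_5 = 3·-10 + -1·2 + 2·6 + 2·-1 = -22
s_6 = 3·-22 + -1·-10 + 2·2 + 2·6 = -40
s_7 = 3·-40 + -1·-22 + 2·-10 + 2·2 = -114
s_8 = 3·-114 + -1·-40 + 2·-22 + 2·-10 = -366
s_9 = 3·-366 + -1·-114 + 2·-40 + 2·-22 = -1108
s_10 = 3·-1108 + -1·-366 + 2·-114 + 2·-40 = -3266
s_11 = 3·-3266 + -1·-1108 + 2·-366 + 2·-114 = -9650

-9650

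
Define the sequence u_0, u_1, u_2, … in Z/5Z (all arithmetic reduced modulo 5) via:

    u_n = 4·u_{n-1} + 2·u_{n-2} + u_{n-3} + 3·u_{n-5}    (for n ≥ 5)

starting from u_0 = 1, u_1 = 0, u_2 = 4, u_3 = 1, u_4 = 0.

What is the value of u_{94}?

1

u_5 = 4·0 + 2·1 + 1·4 + 0·0 + 3·1 = 4
u_6 = 4·4 + 2·0 + 1·1 + 0·4 + 3·0 = 2
u_7 = 4·2 + 2·4 + 1·0 + 0·1 + 3·4 = 3
u_8 = 4·3 + 2·2 + 1·4 + 0·0 + 3·1 = 3
u_9 = 4·3 + 2·3 + 1·2 + 0·4 + 3·0 = 0
u_10 = 4·0 + 2·3 + 1·3 + 0·2 + 3·4 = 1
u_11 = 4·1 + 2·0 + 1·3 + 0·3 + 3·2 = 3
u_12 = 4·3 + 2·1 + 1·0 + 0·3 + 3·3 = 3
u_13 = 4·3 + 2·3 + 1·1 + 0·0 + 3·3 = 3
u_14 = 4·3 + 2·3 + 1·3 + 0·1 + 3·0 = 1
u_15 = 4·1 + 2·3 + 1·3 + 0·3 + 3·1 = 1
u_16 = 4·1 + 2·1 + 1·3 + 0·3 + 3·3 = 3
u_17 = 4·3 + 2·1 + 1·1 + 0·3 + 3·3 = 4
u_18 = 4·4 + 2·3 + 1·1 + 0·1 + 3·3 = 2
u_19 = 4·2 + 2·4 + 1·3 + 0·1 + 3·1 = 2
u_20 = 4·2 + 2·2 + 1·4 + 0·3 + 3·1 = 4
u_21 = 4·4 + 2·2 + 1·2 + 0·4 + 3·3 = 1
u_22 = 4·1 + 2·4 + 1·2 + 0·2 + 3·4 = 1
u_23 = 4·1 + 2·1 + 1·4 + 0·2 + 3·2 = 1
u_24 = 4·1 + 2·1 + 1·1 + 0·4 + 3·2 = 3
u_25 = 4·3 + 2·1 + 1·1 + 0·1 + 3·4 = 2
u_26 = 4·2 + 2·3 + 1·1 + 0·1 + 3·1 = 3
u_27 = 4·3 + 2·2 + 1·3 + 0·1 + 3·1 = 2
u_28 = 4·2 + 2·3 + 1·2 + 0·3 + 3·1 = 4
u_29 = 4·4 + 2·2 + 1·3 + 0·2 + 3·3 = 2
u_30 = 4·2 + 2·4 + 1·2 + 0·3 + 3·2 = 4
u_31 = 4·4 + 2·2 + 1·4 + 0·2 + 3·3 = 3
u_32 = 4·3 + 2·4 + 1·2 + 0·4 + 3·2 = 3
u_33 = 4·3 + 2·3 + 1·4 + 0·2 + 3·4 = 4
u_34 = 4·4 + 2·3 + 1·3 + 0·4 + 3·2 = 1
u_35 = 4·1 + 2·4 + 1·3 + 0·3 + 3·4 = 2
u_36 = 4·2 + 2·1 + 1·4 + 0·3 + 3·3 = 3
u_37 = 4·3 + 2·2 + 1·1 + 0·4 + 3·3 = 1
u_38 = 4·1 + 2·3 + 1·2 + 0·1 + 3·4 = 4
u_39 = 4·4 + 2·1 + 1·3 + 0·2 + 3·1 = 4
u_40 = 4·4 + 2·4 + 1·1 + 0·3 + 3·2 = 1
u_41 = 4·1 + 2·4 + 1·4 + 0·1 + 3·3 = 0
u_42 = 4·0 + 2·1 + 1·4 + 0·4 + 3·1 = 4
u_43 = 4·4 + 2·0 + 1·1 + 0·4 + 3·4 = 4
u_44 = 4·4 + 2·4 + 1·0 + 0·1 + 3·4 = 1
u_45 = 4·1 + 2·4 + 1·4 + 0·0 + 3·1 = 4
u_46 = 4·4 + 2·1 + 1·4 + 0·4 + 3·0 = 2
u_47 = 4·2 + 2·4 + 1·1 + 0·4 + 3·4 = 4
u_48 = 4·4 + 2·2 + 1·4 + 0·1 + 3·4 = 1
u_49 = 4·1 + 2·4 + 1·2 + 0·4 + 3·1 = 2
u_50 = 4·2 + 2·1 + 1·4 + 0·2 + 3·4 = 1
u_51 = 4·1 + 2·2 + 1·1 + 0·4 + 3·2 = 0
u_52 = 4·0 + 2·1 + 1·2 + 0·1 + 3·4 = 1
u_53 = 4·1 + 2·0 + 1·1 + 0·2 + 3·1 = 3
u_54 = 4·3 + 2·1 + 1·0 + 0·1 + 3·2 = 0
u_55 = 4·0 + 2·3 + 1·1 + 0·0 + 3·1 = 0
u_56 = 4·0 + 2·0 + 1·3 + 0·1 + 3·0 = 3
u_57 = 4·3 + 2·0 + 1·0 + 0·3 + 3·1 = 0
u_58 = 4·0 + 2·3 + 1·0 + 0·0 + 3·3 = 0
u_59 = 4·0 + 2·0 + 1·3 + 0·0 + 3·0 = 3
u_60 = 4·3 + 2·0 + 1·0 + 0·3 + 3·0 = 2
u_61 = 4·2 + 2·3 + 1·0 + 0·0 + 3·3 = 3
u_62 = 4·3 + 2·2 + 1·3 + 0·0 + 3·0 = 4
u_63 = 4·4 + 2·3 + 1·2 + 0·3 + 3·0 = 4
u_64 = 4·4 + 2·4 + 1·3 + 0·2 + 3·3 = 1
u_65 = 4·1 + 2·4 + 1·4 + 0·3 + 3·2 = 2
u_66 = 4·2 + 2·1 + 1·4 + 0·4 + 3·3 = 3
u_67 = 4·3 + 2·2 + 1·1 + 0·4 + 3·4 = 4
u_68 = 4·4 + 2·3 + 1·2 + 0·1 + 3·4 = 1
u_69 = 4·1 + 2·4 + 1·3 + 0·2 + 3·1 = 3
u_70 = 4·3 + 2·1 + 1·4 + 0·3 + 3·2 = 4
u_71 = 4·4 + 2·3 + 1·1 + 0·4 + 3·3 = 2
u_72 = 4·2 + 2·4 + 1·3 + 0·1 + 3·4 = 1
u_73 = 4·1 + 2·2 + 1·4 + 0·3 + 3·1 = 0
u_74 = 4·0 + 2·1 + 1·2 + 0·4 + 3·3 = 3
u_75 = 4·3 + 2·0 + 1·1 + 0·2 + 3·4 = 0
u_76 = 4·0 + 2·3 + 1·0 + 0·1 + 3·2 = 2
u_77 = 4·2 + 2·0 + 1·3 + 0·0 + 3·1 = 4
u_78 = 4·4 + 2·2 + 1·0 + 0·3 + 3·0 = 0
u_79 = 4·0 + 2·4 + 1·2 + 0·0 + 3·3 = 4
u_80 = 4·4 + 2·0 + 1·4 + 0·2 + 3·0 = 0
u_81 = 4·0 + 2·4 + 1·0 + 0·4 + 3·2 = 4
u_82 = 4·4 + 2·0 + 1·4 + 0·0 + 3·4 = 2
u_83 = 4·2 + 2·4 + 1·0 + 0·4 + 3·0 = 1
u_84 = 4·1 + 2·2 + 1·4 + 0·0 + 3·4 = 4
u_85 = 4·4 + 2·1 + 1·2 + 0·4 + 3·0 = 0
u_86 = 4·0 + 2·4 + 1·1 + 0·2 + 3·4 = 1
u_87 = 4·1 + 2·0 + 1·4 + 0·1 + 3·2 = 4
u_88 = 4·4 + 2·1 + 1·0 + 0·4 + 3·1 = 1
u_89 = 4·1 + 2·4 + 1·1 + 0·0 + 3·4 = 0
u_90 = 4·0 + 2·1 + 1·4 + 0·1 + 3·0 = 1
u_91 = 4·1 + 2·0 + 1·1 + 0·4 + 3·1 = 3
u_92 = 4·3 + 2·1 + 1·0 + 0·1 + 3·4 = 1
u_93 = 4·1 + 2·3 + 1·1 + 0·0 + 3·1 = 4
u_94 = 4·4 + 2·1 + 1·3 + 0·1 + 3·0 = 1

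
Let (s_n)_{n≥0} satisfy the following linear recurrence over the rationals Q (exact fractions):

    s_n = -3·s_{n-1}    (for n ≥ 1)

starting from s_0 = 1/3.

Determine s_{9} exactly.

s_1 = -3·1/3 = -1
s_2 = -3·-1 = 3
s_3 = -3·3 = -9
s_4 = -3·-9 = 27
s_5 = -3·27 = -81
s_6 = -3·-81 = 243
s_7 = -3·243 = -729
s_8 = -3·-729 = 2187
s_9 = -3·2187 = -6561

-6561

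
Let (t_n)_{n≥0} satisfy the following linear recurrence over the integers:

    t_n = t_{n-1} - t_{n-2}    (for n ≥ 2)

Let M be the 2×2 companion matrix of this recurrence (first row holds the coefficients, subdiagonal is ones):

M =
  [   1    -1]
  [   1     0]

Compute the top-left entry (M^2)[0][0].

0

(M^2)[0][0] is the top entry after applying M 2 times to the unit state (1, 0). Equivalently it is h_{3} for the auxiliary sequence (h_n) obeying the same recurrence with h_1 = 1 and h_i = 0 for 0 ≤ i < 1:
h_2 = 1·1 + -1·0 = 1
h_3 = 1·1 + -1·1 = 0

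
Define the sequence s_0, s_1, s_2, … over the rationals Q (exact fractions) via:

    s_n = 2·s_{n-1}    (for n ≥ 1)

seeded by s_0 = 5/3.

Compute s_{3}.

s_1 = 2·5/3 = 10/3
s_2 = 2·10/3 = 20/3
s_3 = 2·20/3 = 40/3

40/3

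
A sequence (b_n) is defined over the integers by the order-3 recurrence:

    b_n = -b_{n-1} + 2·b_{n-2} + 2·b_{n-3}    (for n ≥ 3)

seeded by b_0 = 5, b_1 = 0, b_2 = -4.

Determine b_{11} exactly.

434

b_3 = -1·-4 + 2·0 + 2·5 = 14
b_4 = -1·14 + 2·-4 + 2·0 = -22
b_5 = -1·-22 + 2·14 + 2·-4 = 42
b_6 = -1·42 + 2·-22 + 2·14 = -58
b_7 = -1·-58 + 2·42 + 2·-22 = 98
b_8 = -1·98 + 2·-58 + 2·42 = -130
b_9 = -1·-130 + 2·98 + 2·-58 = 210
b_10 = -1·210 + 2·-130 + 2·98 = -274
b_11 = -1·-274 + 2·210 + 2·-130 = 434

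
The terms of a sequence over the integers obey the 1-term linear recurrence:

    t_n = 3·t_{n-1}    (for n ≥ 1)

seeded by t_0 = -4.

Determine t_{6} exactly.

t_1 = 3·-4 = -12
t_2 = 3·-12 = -36
t_3 = 3·-36 = -108
t_4 = 3·-108 = -324
t_5 = 3·-324 = -972
t_6 = 3·-972 = -2916

-2916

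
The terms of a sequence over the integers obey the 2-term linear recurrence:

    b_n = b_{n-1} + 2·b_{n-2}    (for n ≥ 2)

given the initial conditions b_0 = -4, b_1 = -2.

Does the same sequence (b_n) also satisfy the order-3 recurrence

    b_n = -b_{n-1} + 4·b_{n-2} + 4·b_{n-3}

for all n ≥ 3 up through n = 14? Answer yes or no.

Terms b_0..b_14: -4, -2, -10, -14, -34, -62, -130, -254, -514, -1022, -2050, -4094, -8194, -16382, -32770
n=3: candidate gives -14, actual b_3 = -14 ✓
n=4: candidate gives -34, actual b_4 = -34 ✓
n=5: candidate gives -62, actual b_5 = -62 ✓
n=6: candidate gives -130, actual b_6 = -130 ✓
n=7: candidate gives -254, actual b_7 = -254 ✓
n=8: candidate gives -514, actual b_8 = -514 ✓
n=9: candidate gives -1022, actual b_9 = -1022 ✓
n=10: candidate gives -2050, actual b_10 = -2050 ✓
n=11: candidate gives -4094, actual b_11 = -4094 ✓
n=12: candidate gives -8194, actual b_12 = -8194 ✓
n=13: candidate gives -16382, actual b_13 = -16382 ✓
n=14: candidate gives -32770, actual b_14 = -32770 ✓

yes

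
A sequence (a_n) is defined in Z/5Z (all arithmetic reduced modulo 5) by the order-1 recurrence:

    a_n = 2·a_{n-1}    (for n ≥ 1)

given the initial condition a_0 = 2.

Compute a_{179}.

a_1 = 2·2 = 4
a_2 = 2·4 = 3
a_3 = 2·3 = 1
a_4 = 2·1 = 2
(a_4) = (2) = (a_0), so the sequence has period 4.
179 ≡ 3 (mod 4), hence a_179 = a_3 = 1.

1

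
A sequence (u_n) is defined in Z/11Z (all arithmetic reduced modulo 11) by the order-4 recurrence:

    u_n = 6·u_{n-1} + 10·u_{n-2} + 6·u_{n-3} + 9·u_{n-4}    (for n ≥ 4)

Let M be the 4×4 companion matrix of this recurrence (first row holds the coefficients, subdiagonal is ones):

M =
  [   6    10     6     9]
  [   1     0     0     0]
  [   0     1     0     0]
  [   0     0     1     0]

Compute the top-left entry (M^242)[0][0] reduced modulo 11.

(M^242)[0][0] is the top entry after applying M 242 times to the unit state (1, 0, 0, 0). Equivalently it is h_{245} for the auxiliary sequence (h_n) obeying the same recurrence with h_3 = 1 and h_i = 0 for 0 ≤ i < 3:
h_4 = 6·1 + 10·0 + 6·0 + 9·0 = 6
h_5 = 6·6 + 10·1 + 6·0 + 9·0 = 2
h_6 = 6·2 + 10·6 + 6·1 + 9·0 = 1
h_7 = 6·1 + 10·2 + 6·6 + 9·1 = 5
h_8 = 6·5 + 10·1 + 6·2 + 9·6 = 7
h_9 = 6·7 + 10·5 + 6·1 + 9·2 = 6
h_10 = 6·6 + 10·7 + 6·5 + 9·1 = 2
h_11 = 6·2 + 10·6 + 6·7 + 9·5 = 5
h_12 = 6·5 + 10·2 + 6·6 + 9·7 = 6
h_13 = 6·6 + 10·5 + 6·2 + 9·6 = 9
h_14 = 6·9 + 10·6 + 6·5 + 9·2 = 8
h_15 = 6·8 + 10·9 + 6·6 + 9·5 = 10
h_16 = 6·10 + 10·8 + 6·9 + 9·6 = 6
h_17 = 6·6 + 10·10 + 6·8 + 9·9 = 1
h_18 = 6·1 + 10·6 + 6·10 + 9·8 = 0
h_19 = 6·0 + 10·1 + 6·6 + 9·10 = 4
h_20 = 6·4 + 10·0 + 6·1 + 9·6 = 7
h_21 = 6·7 + 10·4 + 6·0 + 9·1 = 3
h_22 = 6·3 + 10·7 + 6·4 + 9·0 = 2
h_23 = 6·2 + 10·3 + 6·7 + 9·4 = 10
h_24 = 6·10 + 10·2 + 6·3 + 9·7 = 7
h_25 = 6·7 + 10·10 + 6·2 + 9·3 = 5
h_26 = 6·5 + 10·7 + 6·10 + 9·2 = 2
h_27 = 6·2 + 10·5 + 6·7 + 9·10 = 7
h_28 = 6·7 + 10·2 + 6·5 + 9·7 = 1
h_29 = 6·1 + 10·7 + 6·2 + 9·5 = 1
h_30 = 6·1 + 10·1 + 6·7 + 9·2 = 10
h_31 = 6·10 + 10·1 + 6·1 + 9·7 = 7
h_32 = 6·7 + 10·10 + 6·1 + 9·1 = 3
h_33 = 6·3 + 10·7 + 6·10 + 9·1 = 3
h_34 = 6·3 + 10·3 + 6·7 + 9·10 = 4
h_35 = 6·4 + 10·3 + 6·3 + 9·7 = 3
h_36 = 6·3 + 10·4 + 6·3 + 9·3 = 4
h_37 = 6·4 + 10·3 + 6·4 + 9·3 = 6
h_38 = 6·6 + 10·4 + 6·3 + 9·4 = 9
h_39 = 6·9 + 10·6 + 6·4 + 9·3 = 0
h_40 = 6·0 + 10·9 + 6·6 + 9·4 = 8
h_41 = 6·8 + 10·0 + 6·9 + 9·6 = 2
h_42 = 6·2 + 10·8 + 6·0 + 9·9 = 8
h_43 = 6·8 + 10·2 + 6·8 + 9·0 = 6
h_44 = 6·6 + 10·8 + 6·2 + 9·8 = 2
h_45 = 6·2 + 10·6 + 6·8 + 9·2 = 6
h_46 = 6·6 + 10·2 + 6·6 + 9·8 = 10
h_47 = 6·10 + 10·6 + 6·2 + 9·6 = 10
h_48 = 6·10 + 10·10 + 6·6 + 9·2 = 5
h_49 = 6·5 + 10·10 + 6·10 + 9·6 = 2
h_50 = 6·2 + 10·5 + 6·10 + 9·10 = 3
h_51 = 6·3 + 10·2 + 6·5 + 9·10 = 4
h_52 = 6·4 + 10·3 + 6·2 + 9·5 = 1
h_53 = 6·1 + 10·4 + 6·3 + 9·2 = 5
h_54 = 6·5 + 10·1 + 6·4 + 9·3 = 3
h_55 = 6·3 + 10·5 + 6·1 + 9·4 = 0
h_56 = 6·0 + 10·3 + 6·5 + 9·1 = 3
h_57 = 6·3 + 10·0 + 6·3 + 9·5 = 4
h_58 = 6·4 + 10·3 + 6·0 + 9·3 = 4
h_59 = 6·4 + 10·4 + 6·3 + 9·0 = 5
h_60 = 6·5 + 10·4 + 6·4 + 9·3 = 0
h_61 = 6·0 + 10·5 + 6·4 + 9·4 = 0
h_62 = 6·0 + 10·0 + 6·5 + 9·4 = 0
h_63 = 6·0 + 10·0 + 6·0 + 9·5 = 1
(h_60, h_61, h_62, h_63) = (0, 0, 0, 1) = (h_0, h_1, h_2, h_3), so the sequence has period 60.
245 ≡ 5 (mod 60), hence h_245 = h_5 = 2.

2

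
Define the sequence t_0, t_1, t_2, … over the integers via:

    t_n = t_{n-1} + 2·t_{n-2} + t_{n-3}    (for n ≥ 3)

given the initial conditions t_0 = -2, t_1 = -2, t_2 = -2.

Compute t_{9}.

-674

t_3 = 1·-2 + 2·-2 + 1·-2 = -8
t_4 = 1·-8 + 2·-2 + 1·-2 = -14
t_5 = 1·-14 + 2·-8 + 1·-2 = -32
t_6 = 1·-32 + 2·-14 + 1·-8 = -68
t_7 = 1·-68 + 2·-32 + 1·-14 = -146
t_8 = 1·-146 + 2·-68 + 1·-32 = -314
t_9 = 1·-314 + 2·-146 + 1·-68 = -674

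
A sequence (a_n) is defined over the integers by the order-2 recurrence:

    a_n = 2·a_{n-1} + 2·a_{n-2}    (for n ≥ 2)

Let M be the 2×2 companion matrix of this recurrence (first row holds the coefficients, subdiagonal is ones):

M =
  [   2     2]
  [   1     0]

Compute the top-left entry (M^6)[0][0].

(M^6)[0][0] is the top entry after applying M 6 times to the unit state (1, 0). Equivalently it is h_{7} for the auxiliary sequence (h_n) obeying the same recurrence with h_1 = 1 and h_i = 0 for 0 ≤ i < 1:
h_2 = 2·1 + 2·0 = 2
h_3 = 2·2 + 2·1 = 6
h_4 = 2·6 + 2·2 = 16
h_5 = 2·16 + 2·6 = 44
h_6 = 2·44 + 2·16 = 120
h_7 = 2·120 + 2·44 = 328

328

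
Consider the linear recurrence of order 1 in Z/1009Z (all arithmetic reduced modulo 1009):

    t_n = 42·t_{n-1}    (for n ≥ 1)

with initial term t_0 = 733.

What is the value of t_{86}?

t_1 = 42·733 = 516
t_2 = 42·516 = 483
t_3 = 42·483 = 106
t_4 = 42·106 = 416
t_5 = 42·416 = 319
t_6 = 42·319 = 281
t_7 = 42·281 = 703
t_8 = 42·703 = 265
t_9 = 42·265 = 31
t_10 = 42·31 = 293
t_11 = 42·293 = 198
t_12 = 42·198 = 244
t_13 = 42·244 = 158
t_14 = 42·158 = 582
t_15 = 42·582 = 228
t_16 = 42·228 = 495
t_17 = 42·495 = 610
t_18 = 42·610 = 395
t_19 = 42·395 = 446
t_20 = 42·446 = 570
t_21 = 42·570 = 733
(t_21) = (733) = (t_0), so the sequence has period 21.
86 ≡ 2 (mod 21), hence t_86 = t_2 = 483.

483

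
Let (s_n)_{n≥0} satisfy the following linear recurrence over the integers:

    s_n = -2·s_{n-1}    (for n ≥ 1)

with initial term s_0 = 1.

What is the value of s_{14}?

s_1 = -2·1 = -2
s_2 = -2·-2 = 4
s_3 = -2·4 = -8
s_4 = -2·-8 = 16
s_5 = -2·16 = -32
s_6 = -2·-32 = 64
s_7 = -2·64 = -128
s_8 = -2·-128 = 256
s_9 = -2·256 = -512
s_10 = -2·-512 = 1024
s_11 = -2·1024 = -2048
s_12 = -2·-2048 = 4096
s_13 = -2·4096 = -8192
s_14 = -2·-8192 = 16384

16384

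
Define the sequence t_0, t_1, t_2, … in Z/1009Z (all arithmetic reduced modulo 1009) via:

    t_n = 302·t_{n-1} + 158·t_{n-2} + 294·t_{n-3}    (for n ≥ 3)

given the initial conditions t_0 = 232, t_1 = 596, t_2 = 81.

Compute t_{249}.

t_3 = 302·81 + 158·596 + 294·232 = 173
t_4 = 302·173 + 158·81 + 294·596 = 126
t_5 = 302·126 + 158·173 + 294·81 = 408
t_6 = 302·408 + 158·126 + 294·173 = 258
t_7 = 302·258 + 158·408 + 294·126 = 831
t_8 = 302·831 + 158·258 + 294·408 = 6
Continuing the recurrence:
  t_9 = 99;  t_10 = 712;  t_11 = 360;  t_12 = 90;  t_13 = 778;  t_14 = 857
  t_15 = 562;  t_16 = 101;  t_17 = 953;  t_18 = 816;  t_19 = 902;  t_20 = 439
  t_21 = 408;  t_22 = 689;  t_23 = 26;  t_24 = 560;  t_25 = 446;  t_26 = 764
  t_27 = 687;  t_28 = 215;  t_29 = 546;  t_30 = 267;  t_31 = 60;  t_32 = 868
  t_33 = 1000;  t_34 = 716;  t_35 = 817;  t_36 = 30;  t_37 = 545;  t_38 = 883
  t_39 = 374;  t_40 = 11;  t_41 = 145;  t_42 = 98;  t_43 = 245;  t_44 = 934
  t_45 = 476;  t_46 = 114;  t_47 = 812;  t_48 = 589;  t_49 = 666;  t_50 = 170
  t_51 = 800;  t_52 = 124;  t_53 = 929;  t_54 = 580;  t_55 = 203;  t_56 = 274
  t_57 = 804;  t_58 = 704;  t_59 = 452;  t_60 = 801;  t_61 = 659;  t_62 = 378
  t_63 = 731;  t_64 = 2;  t_65 = 209;  t_66 = 873;  t_67 = 610;  t_68 = 180
  t_69 = 775;  t_70 = 897;  t_71 = 286;  t_72 = 889;  t_73 = 236;  t_74 = 181
  t_75 = 166;  t_76 = 800;  t_77 = 180;  t_78 = 521;  t_79 = 229;  t_80 = 578
  t_81 = 672;  t_82 = 372;  t_83 = 996;  t_84 = 168;  t_85 = 646;  t_86 = 879
  t_87 = 201;  t_88 = 34;  t_89 = 779;  t_90 = 51;  t_91 = 157;  t_92 = 969
  t_93 = 477;  t_94 = 254;  t_95 = 63;  t_96 = 623;  t_97 = 346;  t_98 = 477
  t_99 = 482;  t_100 = 783;  t_101 = 828;  t_102 = 888;  t_103 = 595;  t_104 = 404
  t_105 = 842;  t_106 = 654;  t_107 = 315;  t_108 = 32;  t_109 = 469;  t_110 = 171
  t_111 = 955;  t_112 = 273;  t_113 = 81;  t_114 = 261;  t_115 = 352;  t_116 = 835
  t_117 = 91;  t_118 = 560;  t_119 = 163;  t_120 = 1002;  t_121 = 606;  t_122 = 785
  t_123 = 817;  t_124 = 32;  t_125 = 246;  t_126 = 702;  t_127 = 967;  t_128 = 35
  t_129 = 450;  t_130 = 939;  t_131 = 719;  t_132 = 363;  t_133 = 848;  t_134 = 156
  t_135 = 253;  t_136 = 243;  t_137 = 811;  t_138 = 512;  t_139 = 45;  t_140 = 959
  t_141 = 269;  t_142 = 803;  t_143 = 905;  t_144 = 1004;  t_145 = 196;  t_146 = 583
  t_147 = 737;  t_148 = 1000;  t_149 = 592;  t_150 = 530;  t_151 = 718;  t_152 = 394
  t_153 = 796;  t_154 = 155;  t_155 = 849;  t_156 = 322;  t_157 = 490;  t_158 = 466
  t_159 = 30;  t_160 = 732;  t_161 = 577;  t_162 = 66;  t_163 = 399;  t_164 = 891
  t_165 = 396;  t_166 = 310;  t_167 = 416;  t_168 = 444;  t_169 = 364;  t_170 = 693
  t_171 = 797;  t_172 = 127;  t_173 = 746;  t_174 = 401;  t_175 = 851;  t_176 = 878
  t_177 = 900;  t_178 = 832;  t_179 = 791;  t_180 = 277;  t_181 = 199;  t_182 = 421
  t_183 = 889;  t_184 = 1001;  t_185 = 489;  t_186 = 144;  t_187 = 345;  t_188 = 296
  t_189 = 582;  t_190 = 73;  t_191 = 235;  t_192 = 353;  t_193 = 731;  t_194 = 548
  t_195 = 347;  t_196 = 674;  t_197 = 751;  t_198 = 433;  t_199 = 593;  t_200 = 118
  t_201 = 346;  t_202 = 832;  t_203 = 591;  t_204 = 999;  t_205 = 987;  t_206 = 54
  t_207 = 811;  t_208 = 790;  t_209 = 183;  t_210 = 794;  t_211 = 498;  t_212 = 716
  t_213 = 645;  t_214 = 280;  t_215 = 437;  t_216 = 586;  t_217 = 413;  t_218 = 714
  t_219 = 125;  t_220 = 563;  t_221 = 128;  t_222 = 902;  t_223 = 64;  t_224 = 703
  t_225 = 259;  t_226 = 254;  t_227 = 423;  t_228 = 855;  t_229 = 156;  t_230 = 837
  t_231 = 76;  t_232 = 271;  t_233 = 904;  t_234 = 155;  t_235 = 922;  t_236 = 643
  t_237 = 1003;  t_238 = 547;  t_239 = 138;  t_240 = 213;  t_241 = 752;  t_242 = 648
  t_243 = 777;  t_244 = 149;  t_245 = 81;  t_246 = 985;  t_247 = 924
t_248 = 302·924 + 158·985 + 294·81 = 406
t_249 = 302·406 + 158·924 + 294·985 = 217

217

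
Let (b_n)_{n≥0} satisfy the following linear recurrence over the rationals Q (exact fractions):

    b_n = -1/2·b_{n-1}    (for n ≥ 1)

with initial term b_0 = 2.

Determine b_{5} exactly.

b_1 = -1/2·2 = -1
b_2 = -1/2·-1 = 1/2
b_3 = -1/2·1/2 = -1/4
b_4 = -1/2·-1/4 = 1/8
b_5 = -1/2·1/8 = -1/16

-1/16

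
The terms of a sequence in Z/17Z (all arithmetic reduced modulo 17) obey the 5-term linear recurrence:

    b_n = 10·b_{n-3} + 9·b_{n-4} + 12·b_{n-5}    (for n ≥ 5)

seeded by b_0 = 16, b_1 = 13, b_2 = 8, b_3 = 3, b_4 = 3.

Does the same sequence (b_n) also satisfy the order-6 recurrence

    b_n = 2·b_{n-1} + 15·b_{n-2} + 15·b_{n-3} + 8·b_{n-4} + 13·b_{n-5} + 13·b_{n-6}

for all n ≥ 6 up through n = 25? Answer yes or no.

no

Terms b_0..b_25: 16, 13, 8, 3, 3, 15, 3, 0, 9, 14, 3, 7, 0, 9, 10, 14, 4, 11, 15, 14, 8, 8, 16, 12, 14, 5
n=6: candidate gives 0, actual b_6 = 3 ✗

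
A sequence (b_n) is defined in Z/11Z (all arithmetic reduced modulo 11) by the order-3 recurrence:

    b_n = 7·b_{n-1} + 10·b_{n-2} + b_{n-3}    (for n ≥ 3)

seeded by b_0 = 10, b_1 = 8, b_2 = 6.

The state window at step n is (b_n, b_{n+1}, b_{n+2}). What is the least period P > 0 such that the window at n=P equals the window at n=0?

133

n=0: window = (10, 8, 6)
n=1: window = (8, 6, 0)
n=2: window = (6, 0, 2)
n=3: window = (0, 2, 9)
n=4: window = (2, 9, 6)
n=5: window = (9, 6, 2)
n=6: window = (6, 2, 6)
n=7: window = (2, 6, 2)
n=8: window = (6, 2, 10)
n=9: window = (2, 10, 8)
n=10: window = (10, 8, 4)
n=11: window = (8, 4, 8)
n=12: window = (4, 8, 5)
n=13: window = (8, 5, 9)
n=14: window = (5, 9, 0)
n=15: window = (9, 0, 7)
n=16: window = (0, 7, 3)
n=17: window = (7, 3, 3)
n=18: window = (3, 3, 3)
n=19: window = (3, 3, 10)
n=20: window = (3, 10, 4)
n=21: window = (10, 4, 10)
n=22: window = (4, 10, 10)
n=23: window = (10, 10, 9)
n=24: window = (10, 9, 8)
n=25: window = (9, 8, 2)
n=26: window = (8, 2, 4)
n=27: window = (2, 4, 1)
n=28: window = (4, 1, 5)
n=29: window = (1, 5, 5)
n=30: window = (5, 5, 9)
n=31: window = (5, 9, 8)
n=32: window = (9, 8, 8)
n=33: window = (8, 8, 2)
n=34: window = (8, 2, 3)
n=35: window = (2, 3, 5)
n=36: window = (3, 5, 1)
n=37: window = (5, 1, 5)
n=38: window = (1, 5, 6)
n=39: window = (5, 6, 5)
n=40: window = (6, 5, 1)
…
n=131: window = (8, 4, 10)
n=132: window = (4, 10, 8)
n=133: window = (10, 8, 6)
window at n=133 equals window at n=0 → period = 133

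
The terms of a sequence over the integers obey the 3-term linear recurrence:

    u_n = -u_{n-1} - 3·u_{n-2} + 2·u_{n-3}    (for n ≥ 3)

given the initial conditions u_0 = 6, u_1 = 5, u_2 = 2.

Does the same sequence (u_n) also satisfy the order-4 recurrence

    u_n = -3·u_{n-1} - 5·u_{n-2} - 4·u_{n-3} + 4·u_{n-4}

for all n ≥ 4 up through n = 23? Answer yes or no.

yes

Terms u_0..u_23: 6, 5, 2, -5, 9, 10, -47, 35, 126, -325, 17, 1210, -1911, -1685, 9838, -8605, -24279, 69770, -14143, -243725, 425694, 277195, -2041727, 2061530
n=4: candidate gives 9, actual u_4 = 9 ✓
n=5: candidate gives 10, actual u_5 = 10 ✓
n=6: candidate gives -47, actual u_6 = -47 ✓
n=7: candidate gives 35, actual u_7 = 35 ✓
n=8: candidate gives 126, actual u_8 = 126 ✓
n=9: candidate gives -325, actual u_9 = -325 ✓
n=10: candidate gives 17, actual u_10 = 17 ✓
n=11: candidate gives 1210, actual u_11 = 1210 ✓
n=12: candidate gives -1911, actual u_12 = -1911 ✓
n=13: candidate gives -1685, actual u_13 = -1685 ✓
n=14: candidate gives 9838, actual u_14 = 9838 ✓
n=15: candidate gives -8605, actual u_15 = -8605 ✓
n=16: candidate gives -24279, actual u_16 = -24279 ✓
n=17: candidate gives 69770, actual u_17 = 69770 ✓
n=18: candidate gives -14143, actual u_18 = -14143 ✓
n=19: candidate gives -243725, actual u_19 = -243725 ✓
n=20: candidate gives 425694, actual u_20 = 425694 ✓
n=21: candidate gives 277195, actual u_21 = 277195 ✓
n=22: candidate gives -2041727, actual u_22 = -2041727 ✓
n=23: candidate gives 2061530, actual u_23 = 2061530 ✓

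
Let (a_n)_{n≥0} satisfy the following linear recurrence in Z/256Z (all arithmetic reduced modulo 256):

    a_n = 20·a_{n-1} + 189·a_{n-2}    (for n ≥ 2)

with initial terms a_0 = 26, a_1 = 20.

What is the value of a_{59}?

a_2 = 20·20 + 189·26 = 194
a_3 = 20·194 + 189·20 = 236
a_4 = 20·236 + 189·194 = 170
a_5 = 20·170 + 189·236 = 132
a_6 = 20·132 + 189·170 = 210
a_7 = 20·210 + 189·132 = 220
a_8 = 20·220 + 189·210 = 58
a_9 = 20·58 + 189·220 = 244
a_10 = 20·244 + 189·58 = 226
a_11 = 20·226 + 189·244 = 204
a_12 = 20·204 + 189·226 = 202
a_13 = 20·202 + 189·204 = 100
a_14 = 20·100 + 189·202 = 242
a_15 = 20·242 + 189·100 = 188
a_16 = 20·188 + 189·242 = 90
a_17 = 20·90 + 189·188 = 212
a_18 = 20·212 + 189·90 = 2
a_19 = 20·2 + 189·212 = 172
a_20 = 20·172 + 189·2 = 234
a_21 = 20·234 + 189·172 = 68
a_22 = 20·68 + 189·234 = 18
a_23 = 20·18 + 189·68 = 156
a_24 = 20·156 + 189·18 = 122
a_25 = 20·122 + 189·156 = 180
a_26 = 20·180 + 189·122 = 34
a_27 = 20·34 + 189·180 = 140
a_28 = 20·140 + 189·34 = 10
a_29 = 20·10 + 189·140 = 36
a_30 = 20·36 + 189·10 = 50
a_31 = 20·50 + 189·36 = 124
a_32 = 20·124 + 189·50 = 154
a_33 = 20·154 + 189·124 = 148
a_34 = 20·148 + 189·154 = 66
a_35 = 20·66 + 189·148 = 108
a_36 = 20·108 + 189·66 = 42
a_37 = 20·42 + 189·108 = 4
a_38 = 20·4 + 189·42 = 82
a_39 = 20·82 + 189·4 = 92
a_40 = 20·92 + 189·82 = 186
a_41 = 20·186 + 189·92 = 116
a_42 = 20·116 + 189·186 = 98
a_43 = 20·98 + 189·116 = 76
a_44 = 20·76 + 189·98 = 74
a_45 = 20·74 + 189·76 = 228
a_46 = 20·228 + 189·74 = 114
a_47 = 20·114 + 189·228 = 60
a_48 = 20·60 + 189·114 = 218
a_49 = 20·218 + 189·60 = 84
a_50 = 20·84 + 189·218 = 130
a_51 = 20·130 + 189·84 = 44
a_52 = 20·44 + 189·130 = 106
a_53 = 20·106 + 189·44 = 196
a_54 = 20·196 + 189·106 = 146
a_55 = 20·146 + 189·196 = 28
a_56 = 20·28 + 189·146 = 250
a_57 = 20·250 + 189·28 = 52
a_58 = 20·52 + 189·250 = 162
a_59 = 20·162 + 189·52 = 12

12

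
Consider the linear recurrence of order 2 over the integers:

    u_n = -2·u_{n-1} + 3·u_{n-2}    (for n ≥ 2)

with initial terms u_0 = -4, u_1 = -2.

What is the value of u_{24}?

-141214768244

u_2 = -2·-2 + 3·-4 = -8
u_3 = -2·-8 + 3·-2 = 10
u_4 = -2·10 + 3·-8 = -44
u_5 = -2·-44 + 3·10 = 118
u_6 = -2·118 + 3·-44 = -368
u_7 = -2·-368 + 3·118 = 1090
u_8 = -2·1090 + 3·-368 = -3284
u_9 = -2·-3284 + 3·1090 = 9838
u_10 = -2·9838 + 3·-3284 = -29528
u_11 = -2·-29528 + 3·9838 = 88570
u_12 = -2·88570 + 3·-29528 = -265724
u_13 = -2·-265724 + 3·88570 = 797158
u_14 = -2·797158 + 3·-265724 = -2391488
u_15 = -2·-2391488 + 3·797158 = 7174450
u_16 = -2·7174450 + 3·-2391488 = -21523364
u_17 = -2·-21523364 + 3·7174450 = 64570078
u_18 = -2·64570078 + 3·-21523364 = -193710248
u_19 = -2·-193710248 + 3·64570078 = 581130730
u_20 = -2·581130730 + 3·-193710248 = -1743392204
u_21 = -2·-1743392204 + 3·581130730 = 5230176598
u_22 = -2·5230176598 + 3·-1743392204 = -15690529808
u_23 = -2·-15690529808 + 3·5230176598 = 47071589410
u_24 = -2·47071589410 + 3·-15690529808 = -141214768244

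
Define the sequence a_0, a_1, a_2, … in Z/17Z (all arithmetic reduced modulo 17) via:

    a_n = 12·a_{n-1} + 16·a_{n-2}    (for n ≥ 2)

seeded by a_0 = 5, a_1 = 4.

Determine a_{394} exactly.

8

a_2 = 12·4 + 16·5 = 9
a_3 = 12·9 + 16·4 = 2
a_4 = 12·2 + 16·9 = 15
a_5 = 12·15 + 16·2 = 8
a_6 = 12·8 + 16·15 = 13
a_7 = 12·13 + 16·8 = 12
a_8 = 12·12 + 16·13 = 12
a_9 = 12·12 + 16·12 = 13
a_10 = 12·13 + 16·12 = 8
a_11 = 12·8 + 16·13 = 15
a_12 = 12·15 + 16·8 = 2
a_13 = 12·2 + 16·15 = 9
a_14 = 12·9 + 16·2 = 4
a_15 = 12·4 + 16·9 = 5
a_16 = 12·5 + 16·4 = 5
a_17 = 12·5 + 16·5 = 4
(a_16, a_17) = (5, 4) = (a_0, a_1), so the sequence has period 16.
394 ≡ 10 (mod 16), hence a_394 = a_10 = 8.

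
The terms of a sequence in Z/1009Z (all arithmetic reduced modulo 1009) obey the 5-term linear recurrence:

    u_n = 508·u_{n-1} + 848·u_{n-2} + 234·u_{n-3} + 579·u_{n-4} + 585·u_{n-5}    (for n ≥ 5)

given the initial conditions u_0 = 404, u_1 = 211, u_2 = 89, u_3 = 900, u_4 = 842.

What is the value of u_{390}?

u_5 = 508·842 + 848·900 + 234·89 + 579·211 + 585·404 = 267
u_6 = 508·267 + 848·842 + 234·900 + 579·89 + 585·211 = 202
u_7 = 508·202 + 848·267 + 234·842 + 579·900 + 585·89 = 424
u_8 = 508·424 + 848·202 + 234·267 + 579·842 + 585·900 = 134
u_9 = 508·134 + 848·424 + 234·202 + 579·267 + 585·842 = 47
u_10 = 508·47 + 848·134 + 234·424 + 579·202 + 585·267 = 332
Continuing the recurrence:
  u_11 = 152;  u_12 = 175;  u_13 = 514;  u_14 = 881;  u_15 = 843;  u_16 = 605
  u_17 = 822;  u_18 = 378;  u_19 = 997;  u_20 = 204;  u_21 = 753;  u_22 = 271
  u_23 = 878;  u_24 = 544;  u_25 = 12;  u_26 = 952;  u_27 = 501;  u_28 = 334
  u_29 = 288;  u_30 = 143;  u_31 = 953;  u_32 = 919;  u_33 = 705;  u_34 = 358
  u_35 = 657;  u_36 = 41;  u_37 = 209;  u_38 = 231;  u_39 = 33;  u_40 = 675
  u_41 = 858;  u_42 = 660;  u_43 = 798;  u_44 = 917;  u_45 = 116;  u_46 = 336
  u_47 = 905;  u_48 = 808;  u_49 = 550;  u_50 = 933;  u_51 = 494;  u_52 = 761
  u_53 = 770;  u_54 = 77;  u_55 = 807;  u_56 = 693;  u_57 = 61;  u_58 = 913
  u_59 = 381;  u_60 = 846;  u_61 = 676;  u_62 = 1000;  u_63 = 781;  u_64 = 787
  u_65 = 940;  u_66 = 581;  u_67 = 997;  u_68 = 674;  u_69 = 694;  u_70 = 476
  u_71 = 192;  u_72 = 473;  u_73 = 918;  u_74 = 759;  u_75 = 505;  u_76 = 788
  u_77 = 195;  u_78 = 340;  u_79 = 659;  u_80 = 736;  u_81 = 17;  u_82 = 113
  u_83 = 152;  u_84 = 866;  u_85 = 435;  u_86 = 784;  u_87 = 892;  u_88 = 955
  u_89 = 11;  u_90 = 114;  u_91 = 532;  u_92 = 388;  u_93 = 908;  u_94 = 415
  u_95 = 417;  u_96 = 400;  u_97 = 92;  u_98 = 792;  u_99 = 738;  u_100 = 832
  u_101 = 513;  u_102 = 496;  u_103 = 498;  u_104 = 873;  u_105 = 858;  u_106 = 222
  u_107 = 672;  u_108 = 584;  u_109 = 791;  u_110 = 755;  u_111 = 676;  u_112 = 51
  u_113 = 406;  u_114 = 905;  u_115 = 335;  u_116 = 617;  u_117 = 619;  u_118 = 605
  u_119 = 864;  u_120 = 301;  u_121 = 926;  u_122 = 617;  u_123 = 254;  u_124 = 845
  u_125 = 886;  u_126 = 83;  u_127 = 868;  u_128 = 401;  u_129 = 981;  u_130 = 538
  u_131 = 547;  u_132 = 421;  u_133 = 881;  u_134 = 732;  u_135 = 413;  u_136 = 174
  u_137 = 102;  u_138 = 207;  u_139 = 696;  u_140 = 340;  u_141 = 547;  u_142 = 483
  u_143 = 150;  u_144 = 948;  u_145 = 385;  u_146 = 665;  u_147 = 341;  u_148 = 830
  u_149 = 252;  u_150 = 338;  u_151 = 689;  u_152 = 392;  u_153 = 638;  u_154 = 518
  u_155 = 246;  u_156 = 578;  u_157 = 267;  u_158 = 400;  u_159 = 323;  u_160 = 19
  u_161 = 121;  u_162 = 133;  u_163 = 325;  u_164 = 645;  u_165 = 175;  u_166 = 34
  u_167 = 389;  u_168 = 567;  u_169 = 668;  u_170 = 31;  u_171 = 452;  u_172 = 443
  u_173 = 163;  u_174 = 289;  u_175 = 583;  u_176 = 485;  u_177 = 563;  u_178 = 618
  u_179 = 898;  u_180 = 398;  u_181 = 684;  u_182 = 173;  u_183 = 877;  u_184 = 602
  u_185 = 533;  u_186 = 528;  u_187 = 960;  u_188 = 613;  u_189 = 785;  u_190 = 56
  u_191 = 107;  u_192 = 342;  u_193 = 976;  u_194 = 901;  u_195 = 74;  u_196 = 126
  u_197 = 940;  u_198 = 212;  u_199 = 821;  u_200 = 732;  u_201 = 162;  u_202 = 817
  u_203 = 280;  u_204 = 228;  u_205 = 956;  u_206 = 625;  u_207 = 360;  u_208 = 407
  u_209 = 193;  u_210 = 640;  u_211 = 764;  u_212 = 566;  u_213 = 204;  u_214 = 735
  u_215 = 234;  u_216 = 592;  u_217 = 394;  u_218 = 219;  u_219 = 102;  u_220 = 164
  u_221 = 408;  u_222 = 6;  u_223 = 460;  u_224 = 510;  u_225 = 979;  u_226 = 194
  u_227 = 180;  u_228 = 68;  u_229 = 988;  u_230 = 254;  u_231 = 777;  u_232 = 179
  u_233 = 424;  u_234 = 690;  u_235 = 389;  u_236 = 291;  u_237 = 551;  u_238 = 975
  u_239 = 727;  u_240 = 759;  u_241 = 146;  u_242 = 956;  u_243 = 512;  u_244 = 136
  u_245 = 321;  u_246 = 895;  u_247 = 0;  u_248 = 529;  u_249 = 957;  u_250 = 104
  u_251 = 247;  u_252 = 264;  u_253 = 492;  u_254 = 398;  u_255 = 136;  u_256 = 772
  u_257 = 674;  u_258 = 337;  u_259 = 963;  u_260 = 230;  u_261 = 655;  u_262 = 565
  u_263 = 278;  u_264 = 26;  u_265 = 983;  u_266 = 209;  u_267 = 511;  u_268 = 1002
  u_269 = 568;  u_270 = 456;  u_271 = 737;  u_272 = 276;  u_273 = 1000;  u_274 = 337
  u_275 = 414;  u_276 = 256;  u_277 = 846;  u_278 = 265;  u_279 = 759;  u_280 = 987
  u_281 = 162;  u_282 = 662;  u_283 = 533;  u_284 = 724;  u_285 = 198;  u_286 = 581
  u_287 = 501;  u_288 = 939;  u_289 = 947;  u_290 = 341;  u_291 = 693;  u_292 = 420
  u_293 = 806;  u_294 = 228;  u_295 = 968;  u_296 = 705;  u_297 = 387;  u_298 = 989
  u_299 = 344;  u_300 = 926;  u_301 = 509;  u_302 = 188;  u_303 = 998;  u_304 = 327
  u_305 = 958;  u_306 = 590;  u_307 = 713;  u_308 = 272;  u_309 = 329;  u_310 = 593
  u_311 = 360;  u_312 = 398;  u_313 = 963;  u_314 = 863;  u_315 = 531;  u_316 = 79
  u_317 = 548;  u_318 = 1000;  u_319 = 411;  u_320 = 653;  u_321 = 365;  u_322 = 447
  u_323 = 885;  u_324 = 906;  u_325 = 647;  u_326 = 552;  u_327 = 804;  u_328 = 766
  u_329 = 946;  u_330 = 393;  u_331 = 973;  u_332 = 261;  u_333 = 255;  u_334 = 384
  u_335 = 372;  u_336 = 55;  u_337 = 39;  u_338 = 331;  u_339 = 286;  u_340 = 465
  u_341 = 513;  u_342 = 969;  u_343 = 877;  u_344 = 552;  u_345 = 683;  u_346 = 658
  u_347 = 382;  u_348 = 963;  u_349 = 459;  u_350 = 603;  u_351 = 389;  u_352 = 162
  u_353 = 56;  u_354 = 708;  u_355 = 929;  u_356 = 237;  u_357 = 344;  u_358 = 572
  u_359 = 642;  u_360 = 354;  u_361 = 252;  u_362 = 964;  u_363 = 271;  u_364 = 424
  u_365 = 648;  u_366 = 730;  u_367 = 893;  u_368 = 830;  u_369 = 361;  u_370 = 11
  u_371 = 100;  u_372 = 344;  u_373 = 163;  u_374 = 989;  u_375 = 465;  u_376 = 488
  u_377 = 845;  u_378 = 435;  u_379 = 594;  u_380 = 249;  u_381 = 292;  u_382 = 577
  u_383 = 725;  u_384 = 949;  u_385 = 855;  u_386 = 581;  u_387 = 745;  u_388 = 580
u_389 = 508·580 + 848·745 + 234·581 + 579·855 + 585·949 = 727
u_390 = 508·727 + 848·580 + 234·745 + 579·581 + 585·855 = 365

365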